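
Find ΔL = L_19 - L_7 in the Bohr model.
1.26549e-33 J·s (or 12ℏ)

In the Bohr model, L_n = nℏ where ℏ = 1.0545718e-34 J·s.

L_19 = 19ℏ = 2.0036864e-33 J·s
L_7 = 7ℏ = 7.3820026e-34 J·s

ΔL = L_19 - L_7 = (19 - 7)ℏ = 12ℏ
ΔL = 12 × 1.0545718e-34 J·s = 1.26549e-33 J·s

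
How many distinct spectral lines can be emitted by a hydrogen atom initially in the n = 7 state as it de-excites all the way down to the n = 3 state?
10

The electron can occupy levels n = 3, 4, ..., 7 during de-excitation — that is m = 7 - 3 + 1 = 5 distinct levels.

The number of distinct spectral lines equals the number of ways to choose 2 of these m levels (each pair gives one possible emission transition):

Number of lines = m(m-1)/2 = 5×4/2 = 10

These correspond to all possible transitions between the 5 levels:
7 → 6, 7 → 5, 7 → 4, 7 → 3, 6 → 5, 6 → 4, 6 → 3, 5 → 4...

Each transition produces a photon with a unique energy (and thus wavelength). This count does not depend on Z.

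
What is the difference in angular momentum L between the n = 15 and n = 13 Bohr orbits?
2.11e-34 J·s (or 2ℏ)

In the Bohr model, L_n = nℏ where ℏ = 1.0546e-34 J·s.

L_15 = 15ℏ = 1.5819e-33 J·s
L_13 = 13ℏ = 1.3710e-33 J·s

ΔL = L_15 - L_13 = (15 - 13)ℏ = 2ℏ
ΔL = 2 × 1.0546e-34 J·s = 2.11e-34 J·s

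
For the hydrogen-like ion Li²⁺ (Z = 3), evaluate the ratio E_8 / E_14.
3.0625

Using E_n = -13.6057 Z² / n² eV with Z = 3:

E_8 = -13.6057 × 3² / 8² = -122.4513 / 64 = -1.9133015625 eV
E_14 = -13.6057 × 3² / 14² = -122.4513 / 196 = -0.6247515306 eV

The ratio is:
E_8/E_14 = (-1.9133015625) / (-0.6247515306)
E_8/E_14 = (-122.4513/64) / (-122.4513/196)
E_8/E_14 = 196/64
E_8/E_14 = 3.0625
(Note: the Z² factors cancel in the ratio.)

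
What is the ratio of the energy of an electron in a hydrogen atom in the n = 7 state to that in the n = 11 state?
2.46939

Using E_n = -13.6057 Z² / n² eV with Z = 1:

E_7 = -13.6057 / 7² = -13.6057 / 49 = -0.27766734694 eV
E_11 = -13.6057 / 11² = -13.6057 / 121 = -0.11244380165 eV

The ratio is:
E_7/E_11 = (-0.27766734694) / (-0.11244380165)
E_7/E_11 = (-13.6057/49) / (-13.6057/121)
E_7/E_11 = 121/49
E_7/E_11 = 2.46939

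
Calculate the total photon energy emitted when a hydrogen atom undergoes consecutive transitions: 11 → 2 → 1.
13.49326 eV

The energy levels of hydrogen are E_n = -13.6057 / n² eV.

First transition (11 → 2):
ΔE₁ = |E_2 - E_11|
ΔE₁ = |-3.40142500000 - (-0.11244380165)| = 3.28898120 eV

Second transition (2 → 1):
ΔE₂ = |E_1 - E_2|
ΔE₂ = |-13.60570000000 - (-3.40142500000)| = 10.20427500 eV

Total energy released:
E_total = ΔE₁ + ΔE₂ = 3.28898120 + 10.20427500 = 13.49326 eV

Note: This equals the direct transition 11 → 1: 13.49326 eV ✓
Energy is conserved regardless of the path taken.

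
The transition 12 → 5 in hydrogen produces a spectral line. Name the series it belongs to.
Pfund series

The spectral series in hydrogen are named based on the final (lower) energy level:
- Lyman series: n_final = 1 (ultraviolet)
- Balmer series: n_final = 2 (visible/near-UV)
- Paschen series: n_final = 3 (infrared)
- Brackett series: n_final = 4 (infrared)
- Pfund series: n_final = 5 (far infrared)

Since this transition ends at n = 5, it belongs to the Pfund series.

For reference, this 12 → 5 line has photon energy
ΔE = 13.6057 eV × (1/5² - 1/12²) = 0.4497439722 eV,
corresponding to wavelength λ = hc/ΔE = 1239.84 eV·nm / 0.4497439722 eV = 2756.7685 nm in the far infrared region.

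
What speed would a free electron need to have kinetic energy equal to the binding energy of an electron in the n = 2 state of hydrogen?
1.09385e+06 m/s (or 0.365% of c)

The binding energy at n = 2 for hydrogen is:
E_2 = -13.6057/2² = -3.40142500 eV
|E_2| = 3.40142500 eV

Convert to Joules:
KE = 3.40142500 eV × (1.602177 × 10⁻¹⁹ J/eV) = 5.4496849e-19 J

Using KE = ½mv²:
v = √(2·KE/m_e)
v = √(2 × 5.4496849e-19 J / 9.10938 × 10⁻³¹ kg)
v = 1.09385e+06 m/s

This is approximately 0.365% the speed of light.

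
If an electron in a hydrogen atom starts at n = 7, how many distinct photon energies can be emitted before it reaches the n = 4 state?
6

The electron can occupy levels n = 4, 5, ..., 7 during de-excitation — that is m = 7 - 4 + 1 = 4 distinct levels.

The number of distinct spectral lines equals the number of ways to choose 2 of these m levels (each pair gives one possible emission transition):

Number of lines = m(m-1)/2 = 4×3/2 = 6

These correspond to all possible transitions between the 4 levels:
7 → 6, 7 → 5, 7 → 4, 6 → 5, 6 → 4, 5 → 4

Each transition produces a photon with a unique energy (and thus wavelength). This count does not depend on Z.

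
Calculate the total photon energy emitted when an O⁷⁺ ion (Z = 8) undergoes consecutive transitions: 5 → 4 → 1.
835.9342 eV

The energy levels of O⁷⁺ are E_n = -13.6057 × 8² / n² eV.

First transition (5 → 4):
ΔE₁ = |E_4 - E_5|
ΔE₁ = |-54.4228000000 - (-34.8305920000)| = 19.5922080 eV

Second transition (4 → 1):
ΔE₂ = |E_1 - E_4|
ΔE₂ = |-870.7648000000 - (-54.4228000000)| = 816.3420000 eV

Total energy released:
E_total = ΔE₁ + ΔE₂ = 19.5922080 + 816.3420000 = 835.9342 eV

Note: This equals the direct transition 5 → 1: 835.9342 eV ✓
Energy is conserved regardless of the path taken.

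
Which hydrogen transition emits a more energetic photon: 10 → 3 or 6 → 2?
6 → 2

Calculate the energy for each transition:

Transition 10 → 3:
ΔE₁ = |E_3 - E_10| = |-13.6057/3² - (-13.6057/10²)|
ΔE₁ = |-1.511744444444 - (-0.136057000000)| = 1.375687444 eV

Transition 6 → 2:
ΔE₂ = |E_2 - E_6| = |-13.6057/2² - (-13.6057/6²)|
ΔE₂ = |-3.401425000000 - (-0.377936111111)| = 3.023488889 eV

Since 3.023488889 eV > 1.375687444 eV, the transition 6 → 2 emits the more energetic photon.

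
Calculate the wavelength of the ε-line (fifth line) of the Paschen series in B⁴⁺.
38.17372 nm

The lines of a series are numbered from the longest wavelength (smallest ΔE) outward; the fifth line is the transition from n = n_f + 5 to n_f.
The Paschen series has all transitions ending at n_f = 3.

For B⁴⁺ (Z = 5), the fifth line (ε-line) is the jump from n = 8 to n = 3:
E_8 = -13.6057 × 5² / 8² = -5.3147266 eV
E_3 = -13.6057 × 5² / 3² = -37.7936111 eV
ΔE = E_8 - E_3 = 32.4788845 eV

λ = hc/E = 1239.84 eV·nm / 32.4788845 eV
λ = 38.17372 nm

This is the ε-line of the Paschen series in B⁴⁺.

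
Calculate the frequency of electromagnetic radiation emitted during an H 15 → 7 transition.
5.252e+13 Hz

First, find the transition energy:
E_15 = -13.6057 / 15² = -0.0604698 eV
E_7 = -13.6057 / 7² = -0.2776673 eV
|ΔE| = |E_7 - E_15| = 0.2171975 eV

Convert to Joules: E = 0.2171975 eV × (1.602177 × 10⁻¹⁹ J/eV) = 3.47989e-20 J

Using E = hf:
f = E/h = 3.47989e-20 J / (6.62607 × 10⁻³⁴ J·s)
f = 5.252e+13 Hz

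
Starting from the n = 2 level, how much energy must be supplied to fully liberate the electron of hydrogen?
3.401 eV

The ionization energy is the energy needed to remove the electron completely (n → ∞).

For hydrogen, E_n = -13.6057 eV / n².

At n = 2: E_2 = -13.6057 / 2² = -3.401425 eV
At n = ∞: E_∞ = 0 eV

Ionization energy = E_∞ - E_2 = 0 - (-3.401425) = 3.401425 eV
Ionization energy ≈ 3.401 eV

This is also called the binding energy of the electron in state n = 2.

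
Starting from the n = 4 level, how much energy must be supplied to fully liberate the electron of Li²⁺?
7.653206 eV

The ionization energy is the energy needed to remove the electron completely (n → ∞).

For a hydrogen-like ion with Z = 3, E_n = -13.6057 Z² / n² eV.

At n = 4: E_4 = -13.6057 × 3² / 4² = -7.653206250 eV
At n = ∞: E_∞ = 0 eV

Ionization energy = E_∞ - E_4 = 0 - (-7.653206250) = 7.653206250 eV
Ionization energy ≈ 7.653206 eV

This is also called the binding energy of the electron in state n = 4.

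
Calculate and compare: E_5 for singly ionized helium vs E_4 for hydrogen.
He⁺ at n = 5 (E = -2.1769 eV)

Using E_n = -13.6057 Z² / n² eV:

He⁺ (Z = 2) at n = 5:
E = -13.6057 × 2² / 5² = -13.6057 × 4 / 25 = -2.1769120 eV

H (Z = 1) at n = 4:
E = -13.6057 × 1² / 4² = -13.6057 × 1 / 16 = -0.8503563 eV

Since -2.1769120 eV < -0.8503563 eV,
He⁺ at n = 5 is more tightly bound (requires more energy to ionize).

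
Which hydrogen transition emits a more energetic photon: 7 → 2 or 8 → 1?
8 → 1

Calculate the energy for each transition:

Transition 7 → 2:
ΔE₁ = |E_2 - E_7| = |-13.6057/2² - (-13.6057/7²)|
ΔE₁ = |-3.401425000 - (-0.277667347)| = 3.123758 eV

Transition 8 → 1:
ΔE₂ = |E_1 - E_8| = |-13.6057/1² - (-13.6057/8²)|
ΔE₂ = |-13.605700000 - (-0.212589063)| = 13.393111 eV

Since 13.393111 eV > 3.123758 eV, the transition 8 → 1 emits the more energetic photon.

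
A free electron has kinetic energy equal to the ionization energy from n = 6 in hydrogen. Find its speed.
3.646e+05 m/s (or 0.121623% of c)

The binding energy at n = 6 for hydrogen is:
E_6 = -13.6057/6² = -0.37793611 eV
|E_6| = 0.37793611 eV

Convert to Joules:
KE = 0.37793611 eV × (1.602177 × 10⁻¹⁹ J/eV) = 6.05521e-20 J

Using KE = ½mv²:
v = √(2·KE/m_e)
v = √(2 × 6.05521e-20 J / 9.10938 × 10⁻³¹ kg)
v = 3.646e+05 m/s

This is approximately 0.121623% the speed of light.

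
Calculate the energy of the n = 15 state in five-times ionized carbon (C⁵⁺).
-2.177 eV

For hydrogen-like ions, the energy levels scale with Z²:
E_n = -13.6057 Z² / n² eV

For C⁵⁺ (Z = 6) at n = 15:
E_15 = -13.6057 × 6² / 15²
E_15 = -13.6057 × 36 / 225
E_15 = -489.8052 / 225
E_15 = -2.177 eV

The energy is 36 times more negative than hydrogen at the same n due to the stronger nuclear charge.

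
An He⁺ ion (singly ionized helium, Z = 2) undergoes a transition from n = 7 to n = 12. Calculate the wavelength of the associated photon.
1692.08 nm

First, find the transition energy using E_n = -13.6057 Z² / n² eV:
E_7 = -13.6057 × 2² / 7² = -1.11066939 eV
E_12 = -13.6057 × 2² / 12² = -0.37793611 eV

Photon energy: |ΔE| = |E_12 - E_7| = 0.73273328 eV

Convert to wavelength using E = hc/λ with hc = 1239.84 eV·nm:
λ = hc/E = 1239.84 eV·nm / 0.73273328 eV
λ = 1692.08 nm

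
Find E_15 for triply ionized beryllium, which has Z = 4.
-0.968 eV

For hydrogen-like ions, the energy levels scale with Z²:
E_n = -13.6057 Z² / n² eV

For Be³⁺ (Z = 4) at n = 15:
E_15 = -13.6057 × 4² / 15²
E_15 = -13.6057 × 16 / 225
E_15 = -217.6912 / 225
E_15 = -0.968 eV

The energy is 16 times more negative than hydrogen at the same n due to the stronger nuclear charge.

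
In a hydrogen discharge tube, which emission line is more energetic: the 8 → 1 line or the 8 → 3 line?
8 → 1

Calculate the energy for each transition:

Transition 8 → 1:
ΔE₁ = |E_1 - E_8| = |-13.6057/1² - (-13.6057/8²)|
ΔE₁ = |-13.605700000 - (-0.212589063)| = 13.393111 eV

Transition 8 → 3:
ΔE₂ = |E_3 - E_8| = |-13.6057/3² - (-13.6057/8²)|
ΔE₂ = |-1.511744444 - (-0.212589063)| = 1.299155 eV

Since 13.393111 eV > 1.299155 eV, the transition 8 → 1 emits the more energetic photon.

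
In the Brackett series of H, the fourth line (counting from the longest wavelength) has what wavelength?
1944.0323 nm

The lines of a series are numbered from the longest wavelength (smallest ΔE) outward; the fourth line is the transition from n = n_f + 4 to n_f.
The Brackett series has all transitions ending at n_f = 4.

For H, the fourth line (δ-line) is the jump from n = 8 to n = 4:
E_8 = -13.6057 / 8² = -0.2125890625 eV
E_4 = -13.6057 / 4² = -0.8503562500 eV
ΔE = E_8 - E_4 = 0.6377671875 eV

λ = hc/E = 1239.84 eV·nm / 0.6377671875 eV
λ = 1944.0323 nm

This is the δ-line of the Brackett series in H.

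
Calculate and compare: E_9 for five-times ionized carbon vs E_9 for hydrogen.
C⁵⁺ at n = 9 (E = -6.04698 eV)

Using E_n = -13.6057 Z² / n² eV:

C⁵⁺ (Z = 6) at n = 9:
E = -13.6057 × 6² / 9² = -13.6057 × 36 / 81 = -6.04697778 eV

H (Z = 1) at n = 9:
E = -13.6057 × 1² / 9² = -13.6057 × 1 / 81 = -0.16797160 eV

Since -6.04697778 eV < -0.16797160 eV,
C⁵⁺ at n = 9 is more tightly bound (requires more energy to ionize).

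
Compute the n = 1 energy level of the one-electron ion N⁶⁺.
-666.679 eV

For hydrogen-like ions, the energy levels scale with Z²:
E_n = -13.6057 Z² / n² eV

For N⁶⁺ (Z = 7) at n = 1:
E_1 = -13.6057 × 7² / 1²
E_1 = -13.6057 × 49 / 1
E_1 = -666.6793 / 1
E_1 = -666.679 eV

The energy is 49 times more negative than hydrogen at the same n due to the stronger nuclear charge.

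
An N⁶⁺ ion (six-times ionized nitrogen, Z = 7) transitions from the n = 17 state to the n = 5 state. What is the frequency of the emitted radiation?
5.89030e+15 Hz

First, find the transition energy:
E_17 = -13.6057 × 7² / 17² = -2.3068488 eV
E_5 = -13.6057 × 7² / 5² = -26.6671720 eV
|ΔE| = |E_5 - E_17| = 24.3603232 eV

Convert to Joules: E = 24.3603232 eV × (1.602177 × 10⁻¹⁹ J/eV) = 3.9029550e-18 J

Using E = hf:
f = E/h = 3.9029550e-18 J / (6.62607 × 10⁻³⁴ J·s)
f = 5.89030e+15 Hz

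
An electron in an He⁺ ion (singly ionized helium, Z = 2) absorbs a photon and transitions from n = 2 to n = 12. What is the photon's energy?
13.22776 eV

The energy levels of a hydrogen-like atom are E_n = -13.6057 Z² eV / n².

Energy at n = 2: E_2 = -13.6057 × 2² / 2² = -13.60570000 eV
Energy at n = 12: E_12 = -13.6057 × 2² / 12² = -0.37793611 eV

The excitation energy is the difference:
ΔE = E_12 - E_2
ΔE = -0.37793611 - (-13.60570000)
ΔE = 13.22776 eV

Since this is positive, energy must be absorbed (photon absorption).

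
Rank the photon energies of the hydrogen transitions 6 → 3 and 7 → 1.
7 → 1

Calculate the energy for each transition:

Transition 6 → 3:
ΔE₁ = |E_3 - E_6| = |-13.6057/3² - (-13.6057/6²)|
ΔE₁ = |-1.511744444 - (-0.377936111)| = 1.133808 eV

Transition 7 → 1:
ΔE₂ = |E_1 - E_7| = |-13.6057/1² - (-13.6057/7²)|
ΔE₂ = |-13.605700000 - (-0.277667347)| = 13.328033 eV

Since 13.328033 eV > 1.133808 eV, the transition 7 → 1 emits the more energetic photon.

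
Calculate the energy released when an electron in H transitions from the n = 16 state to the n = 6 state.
0.325 eV

The energy levels are E_n = -13.6057 eV / n².

Energy at n = 16: E_16 = -13.6057 / 16² = -0.053147 eV
Energy at n = 6: E_6 = -13.6057 / 6² = -0.377936 eV

For emission (electron falling to lower state), the photon energy is:
E_photon = E_16 - E_6 = |-0.053147 - (-0.377936)|
E_photon = 0.325 eV

This energy is carried away by the emitted photon.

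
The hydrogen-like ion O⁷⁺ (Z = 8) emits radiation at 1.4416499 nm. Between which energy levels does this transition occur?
n = 9 → n = 1

First, find the photon energy from the wavelength (hc = 1239.84 eV·nm):
E = hc/λ = 1239.84 eV·nm / 1.4416499 nm = 860.01463 eV

The energy levels of O⁷⁺ satisfy E_n = -13.6057 × 8² / n² eV, so an emission n_i → n_f releases
ΔE = 13.6057 × 8² × (1/n_f² − 1/n_i²) eV.

Setting ΔE equal to the photon energy:
1/n_f² − 1/n_i² = 860.01463 / (13.6057 × 8²) = 0.98765434

Since 1/n_i² must be positive, we need 1/n_f² > 0.98765434, i.e. n_f ≤ 1. For each allowed n_f, solve n_i = (1/n_f² − 0.98765434)^(−1/2) and check whether it is a whole number:
  n_f = 1: 1/n_i² = 1.00000000 − 0.98765434 = 0.01234566 → n_i = 9.000  → integer, n_i = 9 ✓

Only n_f = 1 gives an integer upper level, n_i = 9.

The transition is from n = 9 to n = 1 (emission).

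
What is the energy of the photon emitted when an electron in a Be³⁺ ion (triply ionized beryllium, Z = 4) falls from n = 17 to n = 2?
53.670 eV

The energy levels are E_n = -13.6057 Z² eV / n².

Energy at n = 17: E_17 = -13.6057 × 4² / 17² = -0.753257 eV
Energy at n = 2: E_2 = -13.6057 × 4² / 2² = -54.422800 eV

For emission (electron falling to lower state), the photon energy is:
E_photon = E_17 - E_2 = |-0.753257 - (-54.422800)|
E_photon = 53.670 eV

This energy is carried away by the emitted photon.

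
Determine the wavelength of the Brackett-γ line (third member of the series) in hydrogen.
2164.94504 nm

The lines of a series are numbered from the longest wavelength (smallest ΔE) outward; the third line is the transition from n = n_f + 3 to n_f.
The Brackett series has all transitions ending at n_f = 4.

For H, the third line (γ-line) is the jump from n = 7 to n = 4:
E_7 = -13.6057 / 7² = -0.27766734694 eV
E_4 = -13.6057 / 4² = -0.85035625000 eV
ΔE = E_7 - E_4 = 0.57268890306 eV

λ = hc/E = 1239.84 eV·nm / 0.57268890306 eV
λ = 2164.94504 nm

This is the γ-line of the Brackett series in H.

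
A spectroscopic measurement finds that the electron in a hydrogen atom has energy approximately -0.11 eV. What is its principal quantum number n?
n = 11

The exact energy levels follow E_n = -13.6057 eV / n².

The measured value (-0.11 eV) is reported to only 2 significant figures, so we must test candidate n values and see which one matches to that precision.

Candidate energies:
  n = 9:  E = -13.6057/9² = -0.16797 eV
  n = 10:  E = -13.6057/10² = -0.13606 eV
  n = 11:  E = -13.6057/11² = -0.11244 eV  ← matches
  n = 12:  E = -13.6057/12² = -0.09448 eV
  n = 13:  E = -13.6057/13² = -0.08051 eV

Checking against the measurement of -0.11 eV (2 sig figs), only n = 11 agrees:
E_11 = -0.11244 eV, which rounds to -0.11 eV ✓

Therefore n = 11.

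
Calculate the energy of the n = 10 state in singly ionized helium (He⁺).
-0.544228 eV

For hydrogen-like ions, the energy levels scale with Z²:
E_n = -13.6057 Z² / n² eV

For He⁺ (Z = 2) at n = 10:
E_10 = -13.6057 × 2² / 10²
E_10 = -13.6057 × 4 / 100
E_10 = -54.4228 / 100
E_10 = -0.544228 eV

The energy is 4 times more negative than hydrogen at the same n due to the stronger nuclear charge.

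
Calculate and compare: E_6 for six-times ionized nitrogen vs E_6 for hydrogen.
N⁶⁺ at n = 6 (E = -18.51887 eV)

Using E_n = -13.6057 Z² / n² eV:

N⁶⁺ (Z = 7) at n = 6:
E = -13.6057 × 7² / 6² = -13.6057 × 49 / 36 = -18.51886944 eV

H (Z = 1) at n = 6:
E = -13.6057 × 1² / 6² = -13.6057 × 1 / 36 = -0.37793611 eV

Since -18.51886944 eV < -0.37793611 eV,
N⁶⁺ at n = 6 is more tightly bound (requires more energy to ionize).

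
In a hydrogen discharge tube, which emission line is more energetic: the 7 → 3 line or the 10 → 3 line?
10 → 3

Calculate the energy for each transition:

Transition 7 → 3:
ΔE₁ = |E_3 - E_7| = |-13.6057/3² - (-13.6057/7²)|
ΔE₁ = |-1.511744444 - (-0.277667347)| = 1.234077 eV

Transition 10 → 3:
ΔE₂ = |E_3 - E_10| = |-13.6057/3² - (-13.6057/10²)|
ΔE₂ = |-1.511744444 - (-0.136057000)| = 1.375687 eV

Since 1.375687 eV > 1.234077 eV, the transition 10 → 3 emits the more energetic photon.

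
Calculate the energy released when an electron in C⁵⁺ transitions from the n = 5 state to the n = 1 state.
470.21299 eV

The energy levels are E_n = -13.6057 Z² eV / n².

Energy at n = 5: E_5 = -13.6057 × 6² / 5² = -19.59220800 eV
Energy at n = 1: E_1 = -13.6057 × 6² / 1² = -489.80520000 eV

For emission (electron falling to lower state), the photon energy is:
E_photon = E_5 - E_1 = |-19.59220800 - (-489.80520000)|
E_photon = 470.21299 eV

This energy is carried away by the emitted photon.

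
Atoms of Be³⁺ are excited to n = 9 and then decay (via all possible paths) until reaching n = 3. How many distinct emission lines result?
21

The electron can occupy levels n = 3, 4, ..., 9 during de-excitation — that is m = 9 - 3 + 1 = 7 distinct levels.

The number of distinct spectral lines equals the number of ways to choose 2 of these m levels (each pair gives one possible emission transition):

Number of lines = m(m-1)/2 = 7×6/2 = 21

These correspond to all possible transitions between the 7 levels:
9 → 8, 9 → 7, 9 → 6, 9 → 5, 9 → 4, 9 → 3, 8 → 7, 8 → 6...

Each transition produces a photon with a unique energy (and thus wavelength). This count does not depend on Z.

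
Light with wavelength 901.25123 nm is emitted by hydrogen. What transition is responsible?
n = 10 → n = 3

First, find the photon energy from the wavelength (hc = 1239.84 eV·nm):
E = hc/λ = 1239.84 eV·nm / 901.25123 nm = 1.3756874 eV

The energy levels of hydrogen satisfy E_n = -13.6057 / n² eV, so an emission n_i → n_f releases
ΔE = 13.6057 × (1/n_f² − 1/n_i²) eV.

Setting ΔE equal to the photon energy:
1/n_f² − 1/n_i² = 1.3756874 / 13.6057 = 0.10111111

Since 1/n_i² must be positive, we need 1/n_f² > 0.10111111, i.e. n_f ≤ 3. For each allowed n_f, solve n_i = (1/n_f² − 0.10111111)^(−1/2) and check whether it is a whole number:
  n_f = 1: 1/n_i² = 1.00000000 − 0.10111111 = 0.89888889 → n_i = 1.055  (not an integer) ✗
  n_f = 2: 1/n_i² = 0.25000000 − 0.10111111 = 0.14888889 → n_i = 2.592  (not an integer) ✗
  n_f = 3: 1/n_i² = 0.11111111 − 0.10111111 = 0.01000000 → n_i = 10.000  → integer, n_i = 10 ✓

Only n_f = 3 gives an integer upper level, n_i = 10.

The transition is from n = 10 to n = 3 (emission).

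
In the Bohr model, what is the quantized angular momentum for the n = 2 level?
2.11e-34 J·s (or 2ℏ)

In the Bohr model, angular momentum is quantized:
L = nℏ

where ℏ = h/(2π) = 1.0546e-34 J·s

For n = 2:
L = 2 × 1.0546e-34 J·s
L = 2.11e-34 J·s

This can also be written as L = 2ℏ.
The angular momentum is an integer multiple of the reduced Planck constant.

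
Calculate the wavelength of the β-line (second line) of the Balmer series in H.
486.00807 nm

The lines of a series are numbered from the longest wavelength (smallest ΔE) outward; the second line is the transition from n = n_f + 2 to n_f.
The Balmer series has all transitions ending at n_f = 2.

For H, the second line (β-line) is the jump from n = 4 to n = 2:
E_4 = -13.6057 / 4² = -0.850356250 eV
E_2 = -13.6057 / 2² = -3.401425000 eV
ΔE = E_4 - E_2 = 2.551068750 eV

λ = hc/E = 1239.84 eV·nm / 2.551068750 eV
λ = 486.00807 nm

This is the β-line of the Balmer series in H.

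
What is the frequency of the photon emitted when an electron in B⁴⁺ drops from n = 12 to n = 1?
8.1675e+16 Hz

First, find the transition energy:
E_12 = -13.6057 × 5² / 12² = -2.362101 eV
E_1 = -13.6057 × 5² / 1² = -340.142500 eV
|ΔE| = |E_1 - E_12| = 337.780399 eV

Convert to Joules: E = 337.780399 eV × (1.602177 × 10⁻¹⁹ J/eV) = 5.411840e-17 J

Using E = hf:
f = E/h = 5.411840e-17 J / (6.62607 × 10⁻³⁴ J·s)
f = 8.1675e+16 Hz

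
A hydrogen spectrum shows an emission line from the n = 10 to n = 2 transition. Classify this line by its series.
Balmer series

The spectral series in hydrogen are named based on the final (lower) energy level:
- Lyman series: n_final = 1 (ultraviolet)
- Balmer series: n_final = 2 (visible/near-UV)
- Paschen series: n_final = 3 (infrared)
- Brackett series: n_final = 4 (infrared)
- Pfund series: n_final = 5 (far infrared)

Since this transition ends at n = 2, it belongs to the Balmer series.

For reference, this 10 → 2 line has photon energy
ΔE = 13.6057 eV × (1/2² - 1/10²) = 3.265368 eV,
corresponding to wavelength λ = hc/ΔE = 1239.84 eV·nm / 3.265368 eV = 379.69 nm in the visible/near-UV region.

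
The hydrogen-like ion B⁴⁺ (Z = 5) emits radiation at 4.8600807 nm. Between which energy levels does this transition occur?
n = 2 → n = 1

First, find the photon energy from the wavelength (hc = 1239.84 eV·nm):
E = hc/λ = 1239.84 eV·nm / 4.8600807 nm = 255.10688 eV

The energy levels of B⁴⁺ satisfy E_n = -13.6057 × 5² / n² eV, so an emission n_i → n_f releases
ΔE = 13.6057 × 5² × (1/n_f² − 1/n_i²) eV.

Setting ΔE equal to the photon energy:
1/n_f² − 1/n_i² = 255.10688 / (13.6057 × 5²) = 0.75000001

Since 1/n_i² must be positive, we need 1/n_f² > 0.75000001, i.e. n_f ≤ 1. For each allowed n_f, solve n_i = (1/n_f² − 0.75000001)^(−1/2) and check whether it is a whole number:
  n_f = 1: 1/n_i² = 1.00000000 − 0.75000001 = 0.24999999 → n_i = 2.000  → integer, n_i = 2 ✓

Only n_f = 1 gives an integer upper level, n_i = 2.

The transition is from n = 2 to n = 1 (emission).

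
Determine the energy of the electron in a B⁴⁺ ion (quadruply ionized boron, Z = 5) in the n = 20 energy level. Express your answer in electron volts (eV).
-0.850356 eV

The energy levels of a hydrogen-like atom are given by:
E_n = -13.6057 Z² / n² eV  (with Z = 5 for B⁴⁺)

For n = 20:
E_20 = -13.6057 × 5² / 20²
E_20 = -13.6057 × 25 / 400
E_20 = -0.850356 eV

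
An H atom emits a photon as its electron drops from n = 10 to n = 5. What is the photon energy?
0.41 eV

The energy levels are E_n = -13.6057 eV / n².

Energy at n = 10: E_10 = -13.6057 / 10² = -0.13606 eV
Energy at n = 5: E_5 = -13.6057 / 5² = -0.54423 eV

For emission (electron falling to lower state), the photon energy is:
E_photon = E_10 - E_5 = |-0.13606 - (-0.54423)|
E_photon = 0.41 eV

This energy is carried away by the emitted photon.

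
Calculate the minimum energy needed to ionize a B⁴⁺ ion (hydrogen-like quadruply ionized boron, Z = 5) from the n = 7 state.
6.941684 eV

The ionization energy is the energy needed to remove the electron completely (n → ∞).

For a hydrogen-like ion with Z = 5, E_n = -13.6057 Z² / n² eV.

At n = 7: E_7 = -13.6057 × 5² / 7² = -6.941683673 eV
At n = ∞: E_∞ = 0 eV

Ionization energy = E_∞ - E_7 = 0 - (-6.941683673) = 6.941683673 eV
Ionization energy ≈ 6.941684 eV

This is also called the binding energy of the electron in state n = 7.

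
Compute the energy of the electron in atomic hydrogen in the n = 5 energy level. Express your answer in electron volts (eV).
-0.5442 eV

The energy levels of a hydrogen-like atom are given by:
E_n = -13.6057 eV / n²

For n = 5:
E_5 = -13.6057 eV / 5²
E_5 = -13.6057 eV / 25
E_5 = -0.5442 eV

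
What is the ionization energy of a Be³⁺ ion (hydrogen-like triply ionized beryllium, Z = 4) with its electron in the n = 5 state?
8.7076 eV

The ionization energy is the energy needed to remove the electron completely (n → ∞).

For a hydrogen-like ion with Z = 4, E_n = -13.6057 Z² / n² eV.

At n = 5: E_5 = -13.6057 × 4² / 5² = -8.7076480 eV
At n = ∞: E_∞ = 0 eV

Ionization energy = E_∞ - E_5 = 0 - (-8.7076480) = 8.7076480 eV
Ionization energy ≈ 8.7076 eV

This is also called the binding energy of the electron in state n = 5.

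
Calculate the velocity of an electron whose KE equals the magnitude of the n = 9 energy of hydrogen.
2.4308e+05 m/s (or 0.081082% of c)

The binding energy at n = 9 for hydrogen is:
E_9 = -13.6057/9² = -0.16797160 eV
|E_9| = 0.16797160 eV

Convert to Joules:
KE = 0.16797160 eV × (1.602177 × 10⁻¹⁹ J/eV) = 2.691202e-20 J

Using KE = ½mv²:
v = √(2·KE/m_e)
v = √(2 × 2.691202e-20 J / 9.10938 × 10⁻³¹ kg)
v = 2.4308e+05 m/s

This is approximately 0.081082% the speed of light.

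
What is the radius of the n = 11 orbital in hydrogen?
6.4030 nm (or 64.0304 Å)

The Bohr radius formula is:
r_n = n² a₀ / Z

where a₀ = 0.0529177 nm is the Bohr radius.

For H (Z = 1) at n = 11:
r_11 = 11² × 0.0529177 nm / 1
r_11 = 121 × 0.0529177 nm / 1
r_11 = 6.40304 nm / 1
r_11 = 6.4030 nm

The electron orbits at approximately 6.4030 nm from the nucleus.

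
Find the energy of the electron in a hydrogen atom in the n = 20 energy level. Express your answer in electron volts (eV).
-0.034 eV

The energy levels of a hydrogen-like atom are given by:
E_n = -13.6057 eV / n²

For n = 20:
E_20 = -13.6057 eV / 20²
E_20 = -13.6057 eV / 400
E_20 = -0.034 eV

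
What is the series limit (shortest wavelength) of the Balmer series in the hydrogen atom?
364.5061 nm

The series limit corresponds to the transition from n = ∞ to n = 2.
This is the highest energy (shortest wavelength) transition in the Balmer series.

E_∞ = 0 eV
E_2 = -13.6057 / 2² = -3.40142500 eV

Energy at series limit:
ΔE = E_∞ - E_2 = 0 - (-3.40142500) = 3.40142500 eV
λ = hc/E = 1239.84 eV·nm / 3.40142500 eV = 364.5061 nm

This energy equals the ionization energy from the n = 2 state of hydrogen.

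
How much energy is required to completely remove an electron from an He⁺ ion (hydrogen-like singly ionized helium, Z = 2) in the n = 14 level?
0.278 eV

The ionization energy is the energy needed to remove the electron completely (n → ∞).

For a hydrogen-like ion with Z = 2, E_n = -13.6057 Z² / n² eV.

At n = 14: E_14 = -13.6057 × 2² / 14² = -0.277667 eV
At n = ∞: E_∞ = 0 eV

Ionization energy = E_∞ - E_14 = 0 - (-0.277667) = 0.277667 eV
Ionization energy ≈ 0.278 eV

This is also called the binding energy of the electron in state n = 14.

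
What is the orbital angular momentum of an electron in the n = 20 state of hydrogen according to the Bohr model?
2.1091e-33 J·s (or 20ℏ)

In the Bohr model, angular momentum is quantized:
L = nℏ

where ℏ = h/(2π) = 1.054572e-34 J·s

For n = 20:
L = 20 × 1.054572e-34 J·s
L = 2.1091e-33 J·s

This can also be written as L = 20ℏ.
The angular momentum is an integer multiple of the reduced Planck constant.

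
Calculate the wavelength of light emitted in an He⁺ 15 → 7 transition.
1427.0878 nm

First, find the transition energy using E_n = -13.6057 Z² / n² eV:
E_15 = -13.6057 × 2² / 15² = -0.2418791111 eV
E_7 = -13.6057 × 2² / 7² = -1.1106693878 eV

Photon energy: |ΔE| = |E_7 - E_15| = 0.8687902767 eV

Convert to wavelength using E = hc/λ with hc = 1239.84 eV·nm:
λ = hc/E = 1239.84 eV·nm / 0.8687902767 eV
λ = 1427.0878 nm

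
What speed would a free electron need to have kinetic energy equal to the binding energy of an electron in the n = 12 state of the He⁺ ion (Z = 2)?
3.64615e+05 m/s (or 0.1216% of c)

The binding energy at n = 12 for He⁺ is:
E_12 = -13.6057 × 2²/12² = -0.377936111 eV
|E_12| = 0.377936111 eV

Convert to Joules:
KE = 0.377936111 eV × (1.602177 × 10⁻¹⁹ J/eV) = 6.0552054e-20 J

Using KE = ½mv²:
v = √(2·KE/m_e)
v = √(2 × 6.0552054e-20 J / 9.10938 × 10⁻³¹ kg)
v = 3.64615e+05 m/s

This is approximately 0.1216% the speed of light.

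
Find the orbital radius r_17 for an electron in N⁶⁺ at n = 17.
2.1847 nm (or 21.8475 Å)

The Bohr radius formula is:
r_n = n² a₀ / Z

where a₀ = 0.0529177 nm is the Bohr radius.

For N⁶⁺ (Z = 7) at n = 17:
r_17 = 17² × 0.0529177 nm / 7
r_17 = 289 × 0.0529177 nm / 7
r_17 = 15.29322 nm / 7
r_17 = 2.1847 nm

The electron orbits at approximately 2.1847 nm from the nucleus.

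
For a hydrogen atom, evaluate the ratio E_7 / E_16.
5.22

Using E_n = -13.6057 Z² / n² eV with Z = 1:

E_7 = -13.6057 / 7² = -13.6057 / 49 = -0.27766735 eV
E_16 = -13.6057 / 16² = -13.6057 / 256 = -0.05314727 eV

The ratio is:
E_7/E_16 = (-0.27766735) / (-0.05314727)
E_7/E_16 = (-13.6057/49) / (-13.6057/256)
E_7/E_16 = 256/49
E_7/E_16 = 5.22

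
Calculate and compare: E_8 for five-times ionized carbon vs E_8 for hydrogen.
C⁵⁺ at n = 8 (E = -7.65321 eV)

Using E_n = -13.6057 Z² / n² eV:

C⁵⁺ (Z = 6) at n = 8:
E = -13.6057 × 6² / 8² = -13.6057 × 36 / 64 = -7.65320625 eV

H (Z = 1) at n = 8:
E = -13.6057 × 1² / 8² = -13.6057 × 1 / 64 = -0.21258906 eV

Since -7.65320625 eV < -0.21258906 eV,
C⁵⁺ at n = 8 is more tightly bound (requires more energy to ionize).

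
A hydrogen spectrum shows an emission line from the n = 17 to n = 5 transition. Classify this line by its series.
Pfund series

The spectral series in hydrogen are named based on the final (lower) energy level:
- Lyman series: n_final = 1 (ultraviolet)
- Balmer series: n_final = 2 (visible/near-UV)
- Paschen series: n_final = 3 (infrared)
- Brackett series: n_final = 4 (infrared)
- Pfund series: n_final = 5 (far infrared)

Since this transition ends at n = 5, it belongs to the Pfund series.

For reference, this 17 → 5 line has photon energy
ΔE = 13.6057 eV × (1/5² - 1/17²) = 0.4971494533 eV,
corresponding to wavelength λ = hc/ΔE = 1239.84 eV·nm / 0.4971494533 eV = 2493.8979 nm in the far infrared region.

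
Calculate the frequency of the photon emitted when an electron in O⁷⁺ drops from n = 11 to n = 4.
1.14193e+16 Hz

First, find the transition energy:
E_11 = -13.6057 × 8² / 11² = -7.19640331 eV
E_4 = -13.6057 × 8² / 4² = -54.42280000 eV
|ΔE| = |E_4 - E_11| = 47.22639669 eV

Convert to Joules: E = 47.22639669 eV × (1.602177 × 10⁻¹⁹ J/eV) = 7.5665047e-18 J

Using E = hf:
f = E/h = 7.5665047e-18 J / (6.62607 × 10⁻³⁴ J·s)
f = 1.14193e+16 Hz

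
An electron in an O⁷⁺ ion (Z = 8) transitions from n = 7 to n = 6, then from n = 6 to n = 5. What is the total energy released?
17.0599 eV

The energy levels of O⁷⁺ are E_n = -13.6057 × 8² / n² eV.

First transition (7 → 6):
ΔE₁ = |E_6 - E_7|
ΔE₁ = |-24.1879111111 - (-17.7707102041)| = 6.4172009 eV

Second transition (6 → 5):
ΔE₂ = |E_5 - E_6|
ΔE₂ = |-34.8305920000 - (-24.1879111111)| = 10.6426809 eV

Total energy released:
E_total = ΔE₁ + ΔE₂ = 6.4172009 + 10.6426809 = 17.0599 eV

Note: This equals the direct transition 7 → 5: 17.0599 eV ✓
Energy is conserved regardless of the path taken.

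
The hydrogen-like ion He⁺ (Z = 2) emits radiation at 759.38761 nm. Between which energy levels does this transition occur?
n = 10 → n = 5

First, find the photon energy from the wavelength (hc = 1239.84 eV·nm):
E = hc/λ = 1239.84 eV·nm / 759.38761 nm = 1.6326840 eV

The energy levels of He⁺ satisfy E_n = -13.6057 × 2² / n² eV, so an emission n_i → n_f releases
ΔE = 13.6057 × 2² × (1/n_f² − 1/n_i²) eV.

Setting ΔE equal to the photon energy:
1/n_f² − 1/n_i² = 1.6326840 / (13.6057 × 2²) = 0.030000000

Since 1/n_i² must be positive, we need 1/n_f² > 0.030000000, i.e. n_f ≤ 5. For each allowed n_f, solve n_i = (1/n_f² − 0.030000000)^(−1/2) and check whether it is a whole number:
  n_f = 1: 1/n_i² = 1.000000000 − 0.030000000 = 0.970000000 → n_i = 1.015  (not an integer) ✗
  n_f = 2: 1/n_i² = 0.250000000 − 0.030000000 = 0.220000000 → n_i = 2.132  (not an integer) ✗
  n_f = 3: 1/n_i² = 0.111111111 − 0.030000000 = 0.081111111 → n_i = 3.511  (not an integer) ✗
  n_f = 4: 1/n_i² = 0.062500000 − 0.030000000 = 0.032500000 → n_i = 5.547  (not an integer) ✗
  n_f = 5: 1/n_i² = 0.040000000 − 0.030000000 = 0.010000000 → n_i = 10.000  → integer, n_i = 10 ✓

Only n_f = 5 gives an integer upper level, n_i = 10.

The transition is from n = 10 to n = 5 (emission).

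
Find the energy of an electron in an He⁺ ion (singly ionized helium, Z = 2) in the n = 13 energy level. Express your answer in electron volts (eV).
-0.322 eV

The energy levels of a hydrogen-like atom are given by:
E_n = -13.6057 Z² / n² eV  (with Z = 2 for He⁺)

For n = 13:
E_13 = -13.6057 × 2² / 13²
E_13 = -13.6057 × 4 / 169
E_13 = -0.322 eV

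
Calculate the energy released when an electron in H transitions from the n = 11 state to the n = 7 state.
0.165 eV

The energy levels are E_n = -13.6057 eV / n².

Energy at n = 11: E_11 = -13.6057 / 11² = -0.112444 eV
Energy at n = 7: E_7 = -13.6057 / 7² = -0.277667 eV

For emission (electron falling to lower state), the photon energy is:
E_photon = E_11 - E_7 = |-0.112444 - (-0.277667)|
E_photon = 0.165 eV

This energy is carried away by the emitted photon.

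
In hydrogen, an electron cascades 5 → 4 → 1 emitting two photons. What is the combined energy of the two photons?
13.06 eV

The energy levels of hydrogen are E_n = -13.6057 / n² eV.

First transition (5 → 4):
ΔE₁ = |E_4 - E_5|
ΔE₁ = |-0.85035625 - (-0.54422800)| = 0.30613 eV

Second transition (4 → 1):
ΔE₂ = |E_1 - E_4|
ΔE₂ = |-13.60570000 - (-0.85035625)| = 12.75534 eV

Total energy released:
E_total = ΔE₁ + ΔE₂ = 0.30613 + 12.75534 = 13.06 eV

Note: This equals the direct transition 5 → 1: 13.06 eV ✓
Energy is conserved regardless of the path taken.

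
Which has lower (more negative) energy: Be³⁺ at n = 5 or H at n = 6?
Be³⁺ at n = 5 (E = -8.71 eV)

Using E_n = -13.6057 Z² / n² eV:

Be³⁺ (Z = 4) at n = 5:
E = -13.6057 × 4² / 5² = -13.6057 × 16 / 25 = -8.70765 eV

H (Z = 1) at n = 6:
E = -13.6057 × 1² / 6² = -13.6057 × 1 / 36 = -0.37794 eV

Since -8.70765 eV < -0.37794 eV,
Be³⁺ at n = 5 is more tightly bound (requires more energy to ionize).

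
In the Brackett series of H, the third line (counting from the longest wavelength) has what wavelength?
2164.9450 nm

The lines of a series are numbered from the longest wavelength (smallest ΔE) outward; the third line is the transition from n = n_f + 3 to n_f.
The Brackett series has all transitions ending at n_f = 4.

For H, the third line (γ-line) is the jump from n = 7 to n = 4:
E_7 = -13.6057 / 7² = -0.2776673469 eV
E_4 = -13.6057 / 4² = -0.8503562500 eV
ΔE = E_7 - E_4 = 0.5726889031 eV

λ = hc/E = 1239.84 eV·nm / 0.5726889031 eV
λ = 2164.9450 nm

This is the γ-line of the Brackett series in H.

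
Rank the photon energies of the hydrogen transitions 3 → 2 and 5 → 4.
3 → 2

Calculate the energy for each transition:

Transition 3 → 2:
ΔE₁ = |E_2 - E_3| = |-13.6057/2² - (-13.6057/3²)|
ΔE₁ = |-3.40142500 - (-1.51174444)| = 1.88968 eV

Transition 5 → 4:
ΔE₂ = |E_4 - E_5| = |-13.6057/4² - (-13.6057/5²)|
ΔE₂ = |-0.85035625 - (-0.54422800)| = 0.30613 eV

Since 1.88968 eV > 0.30613 eV, the transition 3 → 2 emits the more energetic photon.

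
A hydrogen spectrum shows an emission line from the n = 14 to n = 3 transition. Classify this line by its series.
Paschen series

The spectral series in hydrogen are named based on the final (lower) energy level:
- Lyman series: n_final = 1 (ultraviolet)
- Balmer series: n_final = 2 (visible/near-UV)
- Paschen series: n_final = 3 (infrared)
- Brackett series: n_final = 4 (infrared)
- Pfund series: n_final = 5 (far infrared)

Since this transition ends at n = 3, it belongs to the Paschen series.

For reference, this 14 → 3 line has photon energy
ΔE = 13.6057 eV × (1/3² - 1/14²) = 1.4423276077 eV,
corresponding to wavelength λ = hc/ΔE = 1239.84 eV·nm / 1.4423276077 eV = 859.610530 nm in the infrared region.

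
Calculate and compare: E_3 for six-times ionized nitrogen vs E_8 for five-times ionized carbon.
N⁶⁺ at n = 3 (E = -74.08 eV)

Using E_n = -13.6057 Z² / n² eV:

N⁶⁺ (Z = 7) at n = 3:
E = -13.6057 × 7² / 3² = -13.6057 × 49 / 9 = -74.07548 eV

C⁵⁺ (Z = 6) at n = 8:
E = -13.6057 × 6² / 8² = -13.6057 × 36 / 64 = -7.65321 eV

Since -74.07548 eV < -7.65321 eV,
N⁶⁺ at n = 3 is more tightly bound (requires more energy to ionize).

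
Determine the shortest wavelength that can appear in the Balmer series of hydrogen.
364.50605 nm

The series limit corresponds to the transition from n = ∞ to n = 2.
This is the highest energy (shortest wavelength) transition in the Balmer series.

E_∞ = 0 eV
E_2 = -13.6057 / 2² = -3.401425000 eV

Energy at series limit:
ΔE = E_∞ - E_2 = 0 - (-3.401425000) = 3.401425000 eV
λ = hc/E = 1239.84 eV·nm / 3.401425000 eV = 364.50605 nm

This energy equals the ionization energy from the n = 2 state of hydrogen.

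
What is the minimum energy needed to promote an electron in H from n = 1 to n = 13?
13.525193 eV

The energy levels of a hydrogen-like atom are E_n = -13.6057 eV / n².

Energy at n = 1: E_1 = -13.6057 / 1² = -13.605700000 eV
Energy at n = 13: E_13 = -13.6057 / 13² = -0.080507101 eV

The excitation energy is the difference:
ΔE = E_13 - E_1
ΔE = -0.080507101 - (-13.605700000)
ΔE = 13.525193 eV

Since this is positive, energy must be absorbed (photon absorption).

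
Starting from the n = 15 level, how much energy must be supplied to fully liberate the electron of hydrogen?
0.060470 eV

The ionization energy is the energy needed to remove the electron completely (n → ∞).

For hydrogen, E_n = -13.6057 eV / n².

At n = 15: E_15 = -13.6057 / 15² = -0.060469778 eV
At n = ∞: E_∞ = 0 eV

Ionization energy = E_∞ - E_15 = 0 - (-0.060469778) = 0.060469778 eV
Ionization energy ≈ 0.060470 eV

This is also called the binding energy of the electron in state n = 15.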